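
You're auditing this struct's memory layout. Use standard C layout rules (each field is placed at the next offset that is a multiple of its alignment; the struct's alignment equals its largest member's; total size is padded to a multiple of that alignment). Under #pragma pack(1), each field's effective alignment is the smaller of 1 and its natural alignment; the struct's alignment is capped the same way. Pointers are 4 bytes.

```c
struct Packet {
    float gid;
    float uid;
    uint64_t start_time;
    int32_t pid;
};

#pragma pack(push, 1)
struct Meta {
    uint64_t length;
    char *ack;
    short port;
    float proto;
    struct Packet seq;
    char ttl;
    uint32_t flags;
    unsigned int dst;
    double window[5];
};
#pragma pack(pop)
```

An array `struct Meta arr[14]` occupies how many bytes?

1274

Packet: gid at 0 (size 4, align 4) → ends 4; uid at 4 (size 4, align 4) → ends 8; start_time at 8 (size 8, align 8) → ends 16; pid at 16 (size 4, align 4) → ends 20; tail pad 4 to reach multiple of 8; total 24 bytes, alignment 8
length at 0 (size 8, align 1) → ends 8
ack at 8 (size 4, align 1) → ends 12
port at 12 (size 2, align 1) → ends 14
proto at 14 (size 4, align 1) → ends 18
seq at 18 (size 24, align 1) → ends 42
ttl at 42 (size 1, align 1) → ends 43
flags at 43 (size 4, align 1) → ends 47
dst at 47 (size 4, align 1) → ends 51
window at 51 (size 40, align 1) → ends 91
total 91 bytes, alignment 1
array of 14: 14 × 91 = 1274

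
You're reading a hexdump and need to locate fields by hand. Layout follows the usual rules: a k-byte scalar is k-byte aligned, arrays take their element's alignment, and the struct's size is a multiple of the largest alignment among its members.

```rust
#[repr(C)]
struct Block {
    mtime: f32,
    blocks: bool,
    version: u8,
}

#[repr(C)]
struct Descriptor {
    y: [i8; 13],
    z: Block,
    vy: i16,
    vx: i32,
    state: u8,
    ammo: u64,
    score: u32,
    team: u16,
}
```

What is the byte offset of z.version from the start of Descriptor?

Block: 0..4  mtime  (4B, 4-aligned); 4..5  blocks  (1B, 1-aligned); 5..6  version  (1B, 1-aligned); 6..8  -- tail padding (2B); sizeof = 8, alignof = 4
0..13  y  (13B, 1-aligned)
13..16  -- padding (3B)
16..24  z  (8B, 4-aligned)
within Block: version at 5
16 + 5 = 21

21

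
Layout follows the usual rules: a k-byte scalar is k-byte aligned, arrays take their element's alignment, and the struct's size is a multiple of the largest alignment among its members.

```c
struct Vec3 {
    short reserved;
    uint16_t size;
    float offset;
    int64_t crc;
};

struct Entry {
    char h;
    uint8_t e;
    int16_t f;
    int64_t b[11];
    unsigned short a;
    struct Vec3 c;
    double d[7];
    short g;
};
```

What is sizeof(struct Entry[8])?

Vec3: reserved at 0 (size 2, align 2) → ends 2; size at 2 (size 2, align 2) → ends 4; offset at 4 (size 4, align 4) → ends 8; crc at 8 (size 8, align 8) → ends 16; total 16 bytes, alignment 8
h at 0 (size 1, align 1) → ends 1
e at 1 (size 1, align 1) → ends 2
f at 2 (size 2, align 2) → ends 4
pad 4 to align 8 for b
b at 8 (size 88, align 8) → ends 96
a at 96 (size 2, align 2) → ends 98
pad 6 to align 8 for c
c at 104 (size 16, align 8) → ends 120
d at 120 (size 56, align 8) → ends 176
g at 176 (size 2, align 2) → ends 178
tail pad 6 to reach multiple of 8
total 184 bytes, alignment 8
array of 8: 8 × 184 = 1472

1472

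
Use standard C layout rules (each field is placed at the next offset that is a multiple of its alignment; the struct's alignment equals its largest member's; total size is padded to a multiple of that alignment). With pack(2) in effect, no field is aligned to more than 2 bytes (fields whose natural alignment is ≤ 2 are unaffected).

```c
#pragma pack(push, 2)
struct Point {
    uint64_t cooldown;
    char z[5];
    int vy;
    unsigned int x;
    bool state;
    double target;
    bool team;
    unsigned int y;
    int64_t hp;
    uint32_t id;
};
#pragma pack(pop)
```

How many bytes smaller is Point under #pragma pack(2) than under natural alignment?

14

natural layout:
  cooldown at 0 (size 8, align 8) → ends 8
  z at 8 (size 5, align 1) → ends 13
  pad 3 to align 4 for vy
  vy at 16 (size 4, align 4) → ends 20
  x at 20 (size 4, align 4) → ends 24
  state at 24 (size 1, align 1) → ends 25
  pad 7 to align 8 for target
  target at 32 (size 8, align 8) → ends 40
  team at 40 (size 1, align 1) → ends 41
  pad 3 to align 4 for y
  y at 44 (size 4, align 4) → ends 48
  hp at 48 (size 8, align 8) → ends 56
  id at 56 (size 4, align 4) → ends 60
  tail pad 4 to reach multiple of 8
  total 64 bytes, alignment 8
packed(2) layout:
  cooldown at 0 (size 8, align 2) → ends 8
  z at 8 (size 5, align 1) → ends 13
  pad 1 to align 2 for vy
  vy at 14 (size 4, align 2) → ends 18
  x at 18 (size 4, align 2) → ends 22
  state at 22 (size 1, align 1) → ends 23
  pad 1 to align 2 for target
  target at 24 (size 8, align 2) → ends 32
  team at 32 (size 1, align 1) → ends 33
  pad 1 to align 2 for y
  y at 34 (size 4, align 2) → ends 38
  hp at 38 (size 8, align 2) → ends 46
  id at 46 (size 4, align 2) → ends 50
  total 50 bytes, alignment 2
64 − 50 = 14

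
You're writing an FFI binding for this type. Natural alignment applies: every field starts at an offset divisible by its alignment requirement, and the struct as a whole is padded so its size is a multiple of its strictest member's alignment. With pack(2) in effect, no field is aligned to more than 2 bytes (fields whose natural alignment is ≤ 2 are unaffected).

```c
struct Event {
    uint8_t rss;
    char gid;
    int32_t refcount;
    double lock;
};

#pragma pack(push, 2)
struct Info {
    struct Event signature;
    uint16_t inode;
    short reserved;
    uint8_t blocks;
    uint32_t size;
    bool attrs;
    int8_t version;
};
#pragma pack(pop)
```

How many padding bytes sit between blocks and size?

1

Event: rss at 0 (size 1, align 1) → ends 1; gid at 1 (size 1, align 1) → ends 2; pad 2 to align 4 for refcount; refcount at 4 (size 4, align 4) → ends 8; lock at 8 (size 8, align 8) → ends 16; total 16 bytes, alignment 8
signature at 0 (size 16, align 2) → ends 16
inode at 16 (size 2, align 2) → ends 18
reserved at 18 (size 2, align 2) → ends 20
blocks at 20 (size 1, align 1) → ends 21
pad 1 to align 2 for size
size at 22 (size 4, align 2) → ends 26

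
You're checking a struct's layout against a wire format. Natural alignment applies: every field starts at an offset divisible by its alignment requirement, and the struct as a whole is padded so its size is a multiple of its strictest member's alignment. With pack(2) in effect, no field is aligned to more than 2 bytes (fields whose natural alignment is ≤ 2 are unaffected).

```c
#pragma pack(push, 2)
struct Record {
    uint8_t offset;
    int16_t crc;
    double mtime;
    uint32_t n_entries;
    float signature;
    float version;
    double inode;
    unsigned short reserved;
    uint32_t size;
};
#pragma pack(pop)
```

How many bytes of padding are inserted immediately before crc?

1

@0: offset [1B, align 1] → 1
+1 pad (align 2)
@2: crc [2B, align 2] → 4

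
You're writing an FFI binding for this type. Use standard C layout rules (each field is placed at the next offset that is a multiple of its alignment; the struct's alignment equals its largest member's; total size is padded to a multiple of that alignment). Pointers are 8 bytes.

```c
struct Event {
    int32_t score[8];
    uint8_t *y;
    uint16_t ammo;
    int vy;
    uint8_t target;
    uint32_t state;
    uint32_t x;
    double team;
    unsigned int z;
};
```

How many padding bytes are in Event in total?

13

score at 0 (size 32, align 4) → ends 32
y at 32 (size 8, align 8) → ends 40
ammo at 40 (size 2, align 2) → ends 42
pad 2 to align 4 for vy
vy at 44 (size 4, align 4) → ends 48
target at 48 (size 1, align 1) → ends 49
pad 3 to align 4 for state
state at 52 (size 4, align 4) → ends 56
x at 56 (size 4, align 4) → ends 60
pad 4 to align 8 for team
team at 64 (size 8, align 8) → ends 72
z at 72 (size 4, align 4) → ends 76
tail pad 4 to reach multiple of 8
total 80 bytes, alignment 8
data bytes 67, size 80 → padding 13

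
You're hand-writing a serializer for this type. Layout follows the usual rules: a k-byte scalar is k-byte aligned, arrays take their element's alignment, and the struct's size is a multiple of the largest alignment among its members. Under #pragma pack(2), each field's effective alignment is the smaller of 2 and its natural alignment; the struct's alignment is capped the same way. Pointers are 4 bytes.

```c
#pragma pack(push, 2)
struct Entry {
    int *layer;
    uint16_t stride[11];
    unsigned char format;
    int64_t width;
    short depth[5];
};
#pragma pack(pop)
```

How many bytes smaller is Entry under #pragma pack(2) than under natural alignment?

10

natural layout:
  layer at 0 (size 4, align 4) → ends 4
  stride at 4 (size 22, align 2) → ends 26
  format at 26 (size 1, align 1) → ends 27
  pad 5 to align 8 for width
  width at 32 (size 8, align 8) → ends 40
  depth at 40 (size 10, align 2) → ends 50
  tail pad 6 to reach multiple of 8
  total 56 bytes, alignment 8
packed(2) layout:
  layer at 0 (size 4, align 2) → ends 4
  stride at 4 (size 22, align 2) → ends 26
  format at 26 (size 1, align 1) → ends 27
  pad 1 to align 2 for width
  width at 28 (size 8, align 2) → ends 36
  depth at 36 (size 10, align 2) → ends 46
  total 46 bytes, alignment 2
56 − 46 = 10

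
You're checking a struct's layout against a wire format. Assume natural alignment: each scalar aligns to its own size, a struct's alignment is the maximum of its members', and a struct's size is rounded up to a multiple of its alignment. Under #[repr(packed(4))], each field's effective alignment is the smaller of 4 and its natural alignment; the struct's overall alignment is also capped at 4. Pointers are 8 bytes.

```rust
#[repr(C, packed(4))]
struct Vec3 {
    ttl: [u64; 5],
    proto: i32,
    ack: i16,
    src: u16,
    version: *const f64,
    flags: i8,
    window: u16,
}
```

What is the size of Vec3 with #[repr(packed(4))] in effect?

60

@0: ttl [40B, align 4] → 40
@40: proto [4B, align 4] → 44
@44: ack [2B, align 2] → 46
@46: src [2B, align 2] → 48
@48: version [8B, align 4] → 56
@56: flags [1B, align 1] → 57
+1 pad (align 2)
@58: window [2B, align 2] → 60
size 60, align 4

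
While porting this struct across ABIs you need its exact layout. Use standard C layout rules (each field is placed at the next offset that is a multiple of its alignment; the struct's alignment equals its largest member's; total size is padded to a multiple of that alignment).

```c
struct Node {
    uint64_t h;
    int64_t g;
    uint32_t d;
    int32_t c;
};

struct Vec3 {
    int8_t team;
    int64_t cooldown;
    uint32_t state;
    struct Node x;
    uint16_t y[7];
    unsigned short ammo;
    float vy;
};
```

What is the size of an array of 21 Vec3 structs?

Node: @0: h [8B, align 8] → 8; @8: g [8B, align 8] → 16; @16: d [4B, align 4] → 20; @20: c [4B, align 4] → 24; size 24, align 8
@0: team [1B, align 1] → 1
+7 pad (align 8)
@8: cooldown [8B, align 8] → 16
@16: state [4B, align 4] → 20
+4 pad (align 8)
@24: x [24B, align 8] → 48
@48: y [14B, align 2] → 62
@62: ammo [2B, align 2] → 64
@64: vy [4B, align 4] → 68
+4 tail pad (align 8)
size 72, align 8
array of 21: 21 × 72 = 1512

1512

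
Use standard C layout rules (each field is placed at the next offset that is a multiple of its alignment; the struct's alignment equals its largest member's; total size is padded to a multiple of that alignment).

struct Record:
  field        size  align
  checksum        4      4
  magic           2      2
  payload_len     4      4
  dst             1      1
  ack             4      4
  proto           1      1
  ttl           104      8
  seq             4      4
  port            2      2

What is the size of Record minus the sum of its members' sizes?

10

checksum at 0 (size 4, align 4) → ends 4
magic at 4 (size 2, align 2) → ends 6
pad 2 to align 4 for payload_len
payload_len at 8 (size 4, align 4) → ends 12
dst at 12 (size 1, align 1) → ends 13
pad 3 to align 4 for ack
ack at 16 (size 4, align 4) → ends 20
proto at 20 (size 1, align 1) → ends 21
pad 3 to align 8 for ttl
ttl at 24 (size 104, align 8) → ends 128
seq at 128 (size 4, align 4) → ends 132
port at 132 (size 2, align 2) → ends 134
tail pad 2 to reach multiple of 8
total 136 bytes, alignment 8
data bytes 126, size 136 → padding 10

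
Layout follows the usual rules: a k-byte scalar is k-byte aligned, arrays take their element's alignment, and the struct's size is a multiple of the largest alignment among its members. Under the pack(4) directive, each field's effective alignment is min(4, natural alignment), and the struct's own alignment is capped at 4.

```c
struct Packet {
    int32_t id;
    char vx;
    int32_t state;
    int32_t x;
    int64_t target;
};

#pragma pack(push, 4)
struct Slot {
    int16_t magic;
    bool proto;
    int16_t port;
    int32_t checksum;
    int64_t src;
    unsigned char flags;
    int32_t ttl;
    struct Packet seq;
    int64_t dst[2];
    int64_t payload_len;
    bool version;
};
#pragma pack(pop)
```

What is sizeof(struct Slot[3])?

240

Packet: 0..4  id  (4B, 4-aligned); 4..5  vx  (1B, 1-aligned); 5..8  -- padding (3B); 8..12  state  (4B, 4-aligned); 12..16  x  (4B, 4-aligned); 16..24  target  (8B, 8-aligned); sizeof = 24, alignof = 8
0..2  magic  (2B, 2-aligned)
2..3  proto  (1B, 1-aligned)
3..4  -- padding (1B)
4..6  port  (2B, 2-aligned)
6..8  -- padding (2B)
8..12  checksum  (4B, 4-aligned)
12..20  src  (8B, 4-aligned)
20..21  flags  (1B, 1-aligned)
21..24  -- padding (3B)
24..28  ttl  (4B, 4-aligned)
28..52  seq  (24B, 4-aligned)
52..68  dst  (16B, 4-aligned)
68..76  payload_len  (8B, 4-aligned)
76..77  version  (1B, 1-aligned)
77..80  -- tail padding (3B)
sizeof = 80, alignof = 4
array of 3: 3 × 80 = 240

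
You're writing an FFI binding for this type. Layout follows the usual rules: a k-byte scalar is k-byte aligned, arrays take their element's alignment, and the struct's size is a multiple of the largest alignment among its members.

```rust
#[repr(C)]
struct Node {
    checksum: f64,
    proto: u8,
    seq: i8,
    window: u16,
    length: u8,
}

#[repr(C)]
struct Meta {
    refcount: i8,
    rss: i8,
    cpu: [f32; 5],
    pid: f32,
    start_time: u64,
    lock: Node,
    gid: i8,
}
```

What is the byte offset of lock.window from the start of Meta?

Node: @0: checksum [8B, align 8] → 8; @8: proto [1B, align 1] → 9; @9: seq [1B, align 1] → 10; @10: window [2B, align 2] → 12; @12: length [1B, align 1] → 13; +3 tail pad (align 8); size 16, align 8
@0: refcount [1B, align 1] → 1
@1: rss [1B, align 1] → 2
+2 pad (align 4)
@4: cpu [20B, align 4] → 24
@24: pid [4B, align 4] → 28
+4 pad (align 8)
@32: start_time [8B, align 8] → 40
@40: lock [16B, align 8] → 56
within Node: window at 10
40 + 10 = 50

50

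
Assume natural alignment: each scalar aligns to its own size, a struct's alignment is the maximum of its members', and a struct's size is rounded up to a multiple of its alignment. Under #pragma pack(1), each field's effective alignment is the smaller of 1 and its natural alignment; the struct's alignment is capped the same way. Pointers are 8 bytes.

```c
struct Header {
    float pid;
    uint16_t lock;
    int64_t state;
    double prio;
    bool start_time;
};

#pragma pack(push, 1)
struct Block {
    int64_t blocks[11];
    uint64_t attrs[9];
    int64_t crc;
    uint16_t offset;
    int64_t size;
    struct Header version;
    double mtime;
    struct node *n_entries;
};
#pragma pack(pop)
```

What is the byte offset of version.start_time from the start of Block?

202

Header: 0..4  pid  (4B, 4-aligned); 4..6  lock  (2B, 2-aligned); 6..8  -- padding (2B); 8..16  state  (8B, 8-aligned); 16..24  prio  (8B, 8-aligned); 24..25  start_time  (1B, 1-aligned); 25..32  -- tail padding (7B); sizeof = 32, alignof = 8
0..88  blocks  (88B, 1-aligned)
88..160  attrs  (72B, 1-aligned)
160..168  crc  (8B, 1-aligned)
168..170  offset  (2B, 1-aligned)
170..178  size  (8B, 1-aligned)
178..210  version  (32B, 1-aligned)
within Header: start_time at 24
178 + 24 = 202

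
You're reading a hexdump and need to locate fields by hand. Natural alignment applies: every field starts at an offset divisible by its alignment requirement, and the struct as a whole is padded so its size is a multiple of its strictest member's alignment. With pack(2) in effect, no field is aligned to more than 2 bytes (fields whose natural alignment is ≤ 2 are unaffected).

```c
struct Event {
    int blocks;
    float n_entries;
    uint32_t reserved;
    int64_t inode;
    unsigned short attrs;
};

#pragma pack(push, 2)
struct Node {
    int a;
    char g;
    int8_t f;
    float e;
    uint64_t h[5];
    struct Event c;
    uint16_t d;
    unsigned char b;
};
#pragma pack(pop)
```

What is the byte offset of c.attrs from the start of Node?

74

Event: blocks at 0 (size 4, align 4) → ends 4; n_entries at 4 (size 4, align 4) → ends 8; reserved at 8 (size 4, align 4) → ends 12; pad 4 to align 8 for inode; inode at 16 (size 8, align 8) → ends 24; attrs at 24 (size 2, align 2) → ends 26; tail pad 6 to reach multiple of 8; total 32 bytes, alignment 8
a at 0 (size 4, align 2) → ends 4
g at 4 (size 1, align 1) → ends 5
f at 5 (size 1, align 1) → ends 6
e at 6 (size 4, align 2) → ends 10
h at 10 (size 40, align 2) → ends 50
c at 50 (size 32, align 2) → ends 82
within Event: attrs at 24
50 + 24 = 74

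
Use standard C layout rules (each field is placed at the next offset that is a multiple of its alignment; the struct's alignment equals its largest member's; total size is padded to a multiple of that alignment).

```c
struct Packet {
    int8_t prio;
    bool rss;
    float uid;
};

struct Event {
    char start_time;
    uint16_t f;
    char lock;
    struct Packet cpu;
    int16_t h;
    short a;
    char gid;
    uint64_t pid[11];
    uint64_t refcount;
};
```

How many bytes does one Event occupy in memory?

120

Packet: 0..1  prio  (1B, 1-aligned); 1..2  rss  (1B, 1-aligned); 2..4  -- padding (2B); 4..8  uid  (4B, 4-aligned); sizeof = 8, alignof = 4
0..1  start_time  (1B, 1-aligned)
1..2  -- padding (1B)
2..4  f  (2B, 2-aligned)
4..5  lock  (1B, 1-aligned)
5..8  -- padding (3B)
8..16  cpu  (8B, 4-aligned)
16..18  h  (2B, 2-aligned)
18..20  a  (2B, 2-aligned)
20..21  gid  (1B, 1-aligned)
21..24  -- padding (3B)
24..112  pid  (88B, 8-aligned)
112..120  refcount  (8B, 8-aligned)
sizeof = 120, alignof = 8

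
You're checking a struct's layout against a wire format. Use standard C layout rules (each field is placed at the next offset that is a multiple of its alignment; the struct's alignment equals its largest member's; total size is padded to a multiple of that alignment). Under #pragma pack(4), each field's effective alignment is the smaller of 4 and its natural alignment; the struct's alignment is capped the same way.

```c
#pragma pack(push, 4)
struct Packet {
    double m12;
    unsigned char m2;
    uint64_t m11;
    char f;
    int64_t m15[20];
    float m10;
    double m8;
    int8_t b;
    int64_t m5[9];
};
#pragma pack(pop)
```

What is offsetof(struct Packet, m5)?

200

m12 at 0 (size 8, align 4) → ends 8
m2 at 8 (size 1, align 1) → ends 9
pad 3 to align 4 for m11
m11 at 12 (size 8, align 4) → ends 20
f at 20 (size 1, align 1) → ends 21
pad 3 to align 4 for m15
m15 at 24 (size 160, align 4) → ends 184
m10 at 184 (size 4, align 4) → ends 188
m8 at 188 (size 8, align 4) → ends 196
b at 196 (size 1, align 1) → ends 197
pad 3 to align 4 for m5
m5 at 200 (size 72, align 4) → ends 272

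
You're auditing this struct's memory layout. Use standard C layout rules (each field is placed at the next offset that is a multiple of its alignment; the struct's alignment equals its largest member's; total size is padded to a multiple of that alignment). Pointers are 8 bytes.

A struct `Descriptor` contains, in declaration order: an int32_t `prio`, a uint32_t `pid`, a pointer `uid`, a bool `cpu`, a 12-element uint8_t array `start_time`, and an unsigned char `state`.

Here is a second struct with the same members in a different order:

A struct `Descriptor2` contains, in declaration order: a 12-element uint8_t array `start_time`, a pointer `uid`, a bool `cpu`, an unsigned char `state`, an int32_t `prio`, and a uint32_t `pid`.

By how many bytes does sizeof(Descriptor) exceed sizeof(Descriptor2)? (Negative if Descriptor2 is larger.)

prio at 0 (size 4, align 4) → ends 4
pid at 4 (size 4, align 4) → ends 8
uid at 8 (size 8, align 8) → ends 16
cpu at 16 (size 1, align 1) → ends 17
start_time at 17 (size 12, align 1) → ends 29
state at 29 (size 1, align 1) → ends 30
tail pad 2 to reach multiple of 8
total 32 bytes, alignment 8
— Descriptor2 —
start_time at 0 (size 12, align 1) → ends 12
pad 4 to align 8 for uid
uid at 16 (size 8, align 8) → ends 24
cpu at 24 (size 1, align 1) → ends 25
state at 25 (size 1, align 1) → ends 26
pad 2 to align 4 for prio
prio at 28 (size 4, align 4) → ends 32
pid at 32 (size 4, align 4) → ends 36
tail pad 4 to reach multiple of 8
total 40 bytes, alignment 8
32 − 40 = -8

-8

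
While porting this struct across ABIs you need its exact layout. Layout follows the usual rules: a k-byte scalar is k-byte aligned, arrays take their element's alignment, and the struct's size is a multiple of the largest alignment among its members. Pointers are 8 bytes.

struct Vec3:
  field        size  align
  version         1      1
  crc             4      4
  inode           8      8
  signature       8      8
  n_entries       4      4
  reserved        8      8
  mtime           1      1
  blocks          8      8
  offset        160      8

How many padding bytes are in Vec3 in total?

version at 0 (size 1, align 1) → ends 1
pad 3 to align 4 for crc
crc at 4 (size 4, align 4) → ends 8
inode at 8 (size 8, align 8) → ends 16
signature at 16 (size 8, align 8) → ends 24
n_entries at 24 (size 4, align 4) → ends 28
pad 4 to align 8 for reserved
reserved at 32 (size 8, align 8) → ends 40
mtime at 40 (size 1, align 1) → ends 41
pad 7 to align 8 for blocks
blocks at 48 (size 8, align 8) → ends 56
offset at 56 (size 160, align 8) → ends 216
total 216 bytes, alignment 8
data bytes 202, size 216 → padding 14

14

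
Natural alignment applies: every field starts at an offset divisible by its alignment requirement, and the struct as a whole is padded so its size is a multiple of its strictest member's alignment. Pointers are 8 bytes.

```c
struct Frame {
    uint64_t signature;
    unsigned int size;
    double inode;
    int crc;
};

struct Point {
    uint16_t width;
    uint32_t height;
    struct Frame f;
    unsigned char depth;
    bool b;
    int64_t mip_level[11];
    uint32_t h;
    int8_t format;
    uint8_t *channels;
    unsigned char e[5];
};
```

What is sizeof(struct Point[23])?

Frame: 0..8  signature  (8B, 8-aligned); 8..12  size  (4B, 4-aligned); 12..16  -- padding (4B); 16..24  inode  (8B, 8-aligned); 24..28  crc  (4B, 4-aligned); 28..32  -- tail padding (4B); sizeof = 32, alignof = 8
0..2  width  (2B, 2-aligned)
2..4  -- padding (2B)
4..8  height  (4B, 4-aligned)
8..40  f  (32B, 8-aligned)
40..41  depth  (1B, 1-aligned)
41..42  b  (1B, 1-aligned)
42..48  -- padding (6B)
48..136  mip_level  (88B, 8-aligned)
136..140  h  (4B, 4-aligned)
140..141  format  (1B, 1-aligned)
141..144  -- padding (3B)
144..152  channels  (8B, 8-aligned)
152..157  e  (5B, 1-aligned)
157..160  -- tail padding (3B)
sizeof = 160, alignof = 8
array of 23: 23 × 160 = 3680

3680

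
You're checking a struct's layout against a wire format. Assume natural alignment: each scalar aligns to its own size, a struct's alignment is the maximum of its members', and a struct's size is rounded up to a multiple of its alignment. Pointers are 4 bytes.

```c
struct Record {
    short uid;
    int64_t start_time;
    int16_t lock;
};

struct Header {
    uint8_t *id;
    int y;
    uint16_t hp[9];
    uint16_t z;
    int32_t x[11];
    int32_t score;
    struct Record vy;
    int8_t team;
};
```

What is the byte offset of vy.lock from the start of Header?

96

Record: @0: uid [2B, align 2] → 2; +6 pad (align 8); @8: start_time [8B, align 8] → 16; @16: lock [2B, align 2] → 18; +6 tail pad (align 8); size 24, align 8
@0: id [4B, align 4] → 4
@4: y [4B, align 4] → 8
@8: hp [18B, align 2] → 26
@26: z [2B, align 2] → 28
@28: x [44B, align 4] → 72
@72: score [4B, align 4] → 76
+4 pad (align 8)
@80: vy [24B, align 8] → 104
within Record: lock at 16
80 + 16 = 96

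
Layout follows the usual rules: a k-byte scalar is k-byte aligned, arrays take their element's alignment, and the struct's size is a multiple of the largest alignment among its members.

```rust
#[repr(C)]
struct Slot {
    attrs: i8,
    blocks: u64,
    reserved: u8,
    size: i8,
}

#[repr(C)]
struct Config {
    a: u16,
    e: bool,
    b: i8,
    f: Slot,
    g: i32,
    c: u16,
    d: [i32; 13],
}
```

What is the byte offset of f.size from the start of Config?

25

Slot: 0..1  attrs  (1B, 1-aligned); 1..8  -- padding (7B); 8..16  blocks  (8B, 8-aligned); 16..17  reserved  (1B, 1-aligned); 17..18  size  (1B, 1-aligned); 18..24  -- tail padding (6B); sizeof = 24, alignof = 8
0..2  a  (2B, 2-aligned)
2..3  e  (1B, 1-aligned)
3..4  b  (1B, 1-aligned)
4..8  -- padding (4B)
8..32  f  (24B, 8-aligned)
within Slot: size at 17
8 + 17 = 25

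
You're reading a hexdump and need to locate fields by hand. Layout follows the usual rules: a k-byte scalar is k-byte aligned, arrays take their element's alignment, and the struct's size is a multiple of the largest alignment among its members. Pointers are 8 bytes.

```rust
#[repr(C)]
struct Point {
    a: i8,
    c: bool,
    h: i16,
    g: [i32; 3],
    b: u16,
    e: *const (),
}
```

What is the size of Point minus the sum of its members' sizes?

6

a at 0 (size 1, align 1) → ends 1
c at 1 (size 1, align 1) → ends 2
h at 2 (size 2, align 2) → ends 4
g at 4 (size 12, align 4) → ends 16
b at 16 (size 2, align 2) → ends 18
pad 6 to align 8 for e
e at 24 (size 8, align 8) → ends 32
total 32 bytes, alignment 8
data bytes 26, size 32 → padding 6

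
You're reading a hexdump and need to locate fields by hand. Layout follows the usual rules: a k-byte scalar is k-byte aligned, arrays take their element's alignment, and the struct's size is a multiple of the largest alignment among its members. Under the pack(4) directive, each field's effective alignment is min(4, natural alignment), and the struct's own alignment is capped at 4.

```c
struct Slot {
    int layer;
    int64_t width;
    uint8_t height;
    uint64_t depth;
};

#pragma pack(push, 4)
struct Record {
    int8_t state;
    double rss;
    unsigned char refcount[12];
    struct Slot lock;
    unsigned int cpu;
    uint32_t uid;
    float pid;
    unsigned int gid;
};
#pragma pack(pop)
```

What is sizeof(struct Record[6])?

432

Slot: @0: layer [4B, align 4] → 4; +4 pad (align 8); @8: width [8B, align 8] → 16; @16: height [1B, align 1] → 17; +7 pad (align 8); @24: depth [8B, align 8] → 32; size 32, align 8
@0: state [1B, align 1] → 1
+3 pad (align 4)
@4: rss [8B, align 4] → 12
@12: refcount [12B, align 1] → 24
@24: lock [32B, align 4] → 56
@56: cpu [4B, align 4] → 60
@60: uid [4B, align 4] → 64
@64: pid [4B, align 4] → 68
@68: gid [4B, align 4] → 72
size 72, align 4
array of 6: 6 × 72 = 432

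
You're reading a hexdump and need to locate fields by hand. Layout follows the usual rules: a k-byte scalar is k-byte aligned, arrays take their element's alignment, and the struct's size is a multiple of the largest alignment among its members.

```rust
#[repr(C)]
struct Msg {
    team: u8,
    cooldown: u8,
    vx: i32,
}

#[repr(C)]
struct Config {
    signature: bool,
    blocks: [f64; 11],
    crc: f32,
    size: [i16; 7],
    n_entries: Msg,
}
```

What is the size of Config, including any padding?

128

Msg: 0..1  team  (1B, 1-aligned); 1..2  cooldown  (1B, 1-aligned); 2..4  -- padding (2B); 4..8  vx  (4B, 4-aligned); sizeof = 8, alignof = 4
0..1  signature  (1B, 1-aligned)
1..8  -- padding (7B)
8..96  blocks  (88B, 8-aligned)
96..100  crc  (4B, 4-aligned)
100..114  size  (14B, 2-aligned)
114..116  -- padding (2B)
116..124  n_entries  (8B, 4-aligned)
124..128  -- tail padding (4B)
sizeof = 128, alignof = 8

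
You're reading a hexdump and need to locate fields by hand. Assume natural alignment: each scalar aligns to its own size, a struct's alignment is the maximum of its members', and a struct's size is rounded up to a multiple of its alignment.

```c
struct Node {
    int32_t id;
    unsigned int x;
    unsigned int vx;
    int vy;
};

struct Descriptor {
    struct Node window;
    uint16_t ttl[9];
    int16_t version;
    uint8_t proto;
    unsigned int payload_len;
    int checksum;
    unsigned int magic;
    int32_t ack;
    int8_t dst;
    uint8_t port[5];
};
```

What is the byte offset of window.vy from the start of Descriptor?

12

Node: 0..4  id  (4B, 4-aligned); 4..8  x  (4B, 4-aligned); 8..12  vx  (4B, 4-aligned); 12..16  vy  (4B, 4-aligned); sizeof = 16, alignof = 4
0..16  window  (16B, 4-aligned)
within Node: vy at 12
0 + 12 = 12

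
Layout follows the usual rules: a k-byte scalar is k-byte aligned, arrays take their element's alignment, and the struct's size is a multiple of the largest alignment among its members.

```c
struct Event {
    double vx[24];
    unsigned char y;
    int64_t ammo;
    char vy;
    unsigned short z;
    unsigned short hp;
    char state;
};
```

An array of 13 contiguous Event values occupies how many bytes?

2808

0..192  vx  (192B, 8-aligned)
192..193  y  (1B, 1-aligned)
193..200  -- padding (7B)
200..208  ammo  (8B, 8-aligned)
208..209  vy  (1B, 1-aligned)
209..210  -- padding (1B)
210..212  z  (2B, 2-aligned)
212..214  hp  (2B, 2-aligned)
214..215  state  (1B, 1-aligned)
215..216  -- tail padding (1B)
sizeof = 216, alignof = 8
array of 13: 13 × 216 = 2808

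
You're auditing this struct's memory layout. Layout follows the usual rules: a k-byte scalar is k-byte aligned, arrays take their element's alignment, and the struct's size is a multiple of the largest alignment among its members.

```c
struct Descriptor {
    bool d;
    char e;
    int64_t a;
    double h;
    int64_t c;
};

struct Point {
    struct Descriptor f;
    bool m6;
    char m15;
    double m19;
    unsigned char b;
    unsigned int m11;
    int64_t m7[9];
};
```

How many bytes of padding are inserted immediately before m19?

6

Descriptor: 0..1  d  (1B, 1-aligned); 1..2  e  (1B, 1-aligned); 2..8  -- padding (6B); 8..16  a  (8B, 8-aligned); 16..24  h  (8B, 8-aligned); 24..32  c  (8B, 8-aligned); sizeof = 32, alignof = 8
0..32  f  (32B, 8-aligned)
32..33  m6  (1B, 1-aligned)
33..34  m15  (1B, 1-aligned)
34..40  -- padding (6B)
40..48  m19  (8B, 8-aligned)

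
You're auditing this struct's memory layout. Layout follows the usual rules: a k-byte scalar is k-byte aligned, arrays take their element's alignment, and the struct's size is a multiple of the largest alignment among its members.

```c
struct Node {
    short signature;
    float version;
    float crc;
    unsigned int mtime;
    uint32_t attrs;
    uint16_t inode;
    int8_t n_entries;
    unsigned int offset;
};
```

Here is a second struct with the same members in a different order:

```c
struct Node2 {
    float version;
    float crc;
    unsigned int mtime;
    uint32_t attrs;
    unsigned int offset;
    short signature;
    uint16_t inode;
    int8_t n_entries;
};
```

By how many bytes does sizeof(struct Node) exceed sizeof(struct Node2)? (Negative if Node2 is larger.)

0..2  signature  (2B, 2-aligned)
2..4  -- padding (2B)
4..8  version  (4B, 4-aligned)
8..12  crc  (4B, 4-aligned)
12..16  mtime  (4B, 4-aligned)
16..20  attrs  (4B, 4-aligned)
20..22  inode  (2B, 2-aligned)
22..23  n_entries  (1B, 1-aligned)
23..24  -- padding (1B)
24..28  offset  (4B, 4-aligned)
sizeof = 28, alignof = 4
— Node2 —
0..4  version  (4B, 4-aligned)
4..8  crc  (4B, 4-aligned)
8..12  mtime  (4B, 4-aligned)
12..16  attrs  (4B, 4-aligned)
16..20  offset  (4B, 4-aligned)
20..22  signature  (2B, 2-aligned)
22..24  inode  (2B, 2-aligned)
24..25  n_entries  (1B, 1-aligned)
25..28  -- tail padding (3B)
sizeof = 28, alignof = 4
28 − 28 = 0

0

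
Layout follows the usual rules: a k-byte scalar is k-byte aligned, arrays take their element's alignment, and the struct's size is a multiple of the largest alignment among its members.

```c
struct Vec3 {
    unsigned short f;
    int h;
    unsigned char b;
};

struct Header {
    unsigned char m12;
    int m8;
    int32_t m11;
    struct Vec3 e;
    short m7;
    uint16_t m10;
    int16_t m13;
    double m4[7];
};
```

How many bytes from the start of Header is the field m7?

24

Vec3: 0..2  f  (2B, 2-aligned); 2..4  -- padding (2B); 4..8  h  (4B, 4-aligned); 8..9  b  (1B, 1-aligned); 9..12  -- tail padding (3B); sizeof = 12, alignof = 4
0..1  m12  (1B, 1-aligned)
1..4  -- padding (3B)
4..8  m8  (4B, 4-aligned)
8..12  m11  (4B, 4-aligned)
12..24  e  (12B, 4-aligned)
24..26  m7  (2B, 2-aligned)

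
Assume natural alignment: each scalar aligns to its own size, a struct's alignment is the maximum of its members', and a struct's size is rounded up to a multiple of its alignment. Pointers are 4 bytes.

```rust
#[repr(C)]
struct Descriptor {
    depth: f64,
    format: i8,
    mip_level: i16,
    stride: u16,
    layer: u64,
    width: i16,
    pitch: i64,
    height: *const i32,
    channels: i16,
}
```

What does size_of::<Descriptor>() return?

@0: depth [8B, align 8] → 8
@8: format [1B, align 1] → 9
+1 pad (align 2)
@10: mip_level [2B, align 2] → 12
@12: stride [2B, align 2] → 14
+2 pad (align 8)
@16: layer [8B, align 8] → 24
@24: width [2B, align 2] → 26
+6 pad (align 8)
@32: pitch [8B, align 8] → 40
@40: height [4B, align 4] → 44
@44: channels [2B, align 2] → 46
+2 tail pad (align 8)
size 48, align 8

48 bytes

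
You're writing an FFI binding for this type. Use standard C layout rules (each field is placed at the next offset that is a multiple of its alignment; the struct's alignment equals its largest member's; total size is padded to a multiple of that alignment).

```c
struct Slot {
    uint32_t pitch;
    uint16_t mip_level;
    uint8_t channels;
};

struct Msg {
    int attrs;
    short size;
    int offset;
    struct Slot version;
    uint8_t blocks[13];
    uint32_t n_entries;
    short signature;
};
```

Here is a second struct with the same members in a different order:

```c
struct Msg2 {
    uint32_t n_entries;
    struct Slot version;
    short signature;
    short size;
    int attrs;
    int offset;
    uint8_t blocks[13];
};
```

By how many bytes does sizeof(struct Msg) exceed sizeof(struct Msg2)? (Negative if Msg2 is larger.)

Slot: pitch at 0 (size 4, align 4) → ends 4; mip_level at 4 (size 2, align 2) → ends 6; channels at 6 (size 1, align 1) → ends 7; tail pad 1 to reach multiple of 4; total 8 bytes, alignment 4
attrs at 0 (size 4, align 4) → ends 4
size at 4 (size 2, align 2) → ends 6
pad 2 to align 4 for offset
offset at 8 (size 4, align 4) → ends 12
version at 12 (size 8, align 4) → ends 20
blocks at 20 (size 13, align 1) → ends 33
pad 3 to align 4 for n_entries
n_entries at 36 (size 4, align 4) → ends 40
signature at 40 (size 2, align 2) → ends 42
tail pad 2 to reach multiple of 4
total 44 bytes, alignment 4
— Msg2 —
n_entries at 0 (size 4, align 4) → ends 4
version at 4 (size 8, align 4) → ends 12
signature at 12 (size 2, align 2) → ends 14
size at 14 (size 2, align 2) → ends 16
attrs at 16 (size 4, align 4) → ends 20
offset at 20 (size 4, align 4) → ends 24
blocks at 24 (size 13, align 1) → ends 37
tail pad 3 to reach multiple of 4
total 40 bytes, alignment 4
44 − 40 = 4

4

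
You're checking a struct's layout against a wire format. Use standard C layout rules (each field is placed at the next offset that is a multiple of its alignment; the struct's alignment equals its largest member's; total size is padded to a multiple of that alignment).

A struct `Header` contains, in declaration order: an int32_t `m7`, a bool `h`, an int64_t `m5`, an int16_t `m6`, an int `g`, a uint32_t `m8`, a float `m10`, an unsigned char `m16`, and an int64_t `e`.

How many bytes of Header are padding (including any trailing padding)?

m7 at 0 (size 4, align 4) → ends 4
h at 4 (size 1, align 1) → ends 5
pad 3 to align 8 for m5
m5 at 8 (size 8, align 8) → ends 16
m6 at 16 (size 2, align 2) → ends 18
pad 2 to align 4 for g
g at 20 (size 4, align 4) → ends 24
m8 at 24 (size 4, align 4) → ends 28
m10 at 28 (size 4, align 4) → ends 32
m16 at 32 (size 1, align 1) → ends 33
pad 7 to align 8 for e
e at 40 (size 8, align 8) → ends 48
total 48 bytes, alignment 8
data bytes 36, size 48 → padding 12

12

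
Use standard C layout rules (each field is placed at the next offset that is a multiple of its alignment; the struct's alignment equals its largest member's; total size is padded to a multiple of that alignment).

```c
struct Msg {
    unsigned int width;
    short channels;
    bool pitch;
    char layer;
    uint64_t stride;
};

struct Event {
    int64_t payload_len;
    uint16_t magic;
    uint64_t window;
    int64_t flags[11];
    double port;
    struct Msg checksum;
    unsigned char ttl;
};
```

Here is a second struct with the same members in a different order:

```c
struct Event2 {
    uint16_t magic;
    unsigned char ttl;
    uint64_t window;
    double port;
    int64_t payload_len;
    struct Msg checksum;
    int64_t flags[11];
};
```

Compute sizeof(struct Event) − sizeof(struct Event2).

8

Msg: @0: width [4B, align 4] → 4; @4: channels [2B, align 2] → 6; @6: pitch [1B, align 1] → 7; @7: layer [1B, align 1] → 8; @8: stride [8B, align 8] → 16; size 16, align 8
@0: payload_len [8B, align 8] → 8
@8: magic [2B, align 2] → 10
+6 pad (align 8)
@16: window [8B, align 8] → 24
@24: flags [88B, align 8] → 112
@112: port [8B, align 8] → 120
@120: checksum [16B, align 8] → 136
@136: ttl [1B, align 1] → 137
+7 tail pad (align 8)
size 144, align 8
— Event2 —
@0: magic [2B, align 2] → 2
@2: ttl [1B, align 1] → 3
+5 pad (align 8)
@8: window [8B, align 8] → 16
@16: port [8B, align 8] → 24
@24: payload_len [8B, align 8] → 32
@32: checksum [16B, align 8] → 48
@48: flags [88B, align 8] → 136
size 136, align 8
144 − 136 = 8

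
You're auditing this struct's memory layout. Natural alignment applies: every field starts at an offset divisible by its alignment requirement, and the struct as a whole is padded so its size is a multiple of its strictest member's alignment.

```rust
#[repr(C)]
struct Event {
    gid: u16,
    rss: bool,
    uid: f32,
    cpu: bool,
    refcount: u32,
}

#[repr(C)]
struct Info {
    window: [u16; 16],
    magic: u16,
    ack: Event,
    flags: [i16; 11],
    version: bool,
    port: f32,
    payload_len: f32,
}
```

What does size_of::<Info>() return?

Event: 0..2  gid  (2B, 2-aligned); 2..3  rss  (1B, 1-aligned); 3..4  -- padding (1B); 4..8  uid  (4B, 4-aligned); 8..9  cpu  (1B, 1-aligned); 9..12  -- padding (3B); 12..16  refcount  (4B, 4-aligned); sizeof = 16, alignof = 4
0..32  window  (32B, 2-aligned)
32..34  magic  (2B, 2-aligned)
34..36  -- padding (2B)
36..52  ack  (16B, 4-aligned)
52..74  flags  (22B, 2-aligned)
74..75  version  (1B, 1-aligned)
75..76  -- padding (1B)
76..80  port  (4B, 4-aligned)
80..84  payload_len  (4B, 4-aligned)
sizeof = 84, alignof = 4

84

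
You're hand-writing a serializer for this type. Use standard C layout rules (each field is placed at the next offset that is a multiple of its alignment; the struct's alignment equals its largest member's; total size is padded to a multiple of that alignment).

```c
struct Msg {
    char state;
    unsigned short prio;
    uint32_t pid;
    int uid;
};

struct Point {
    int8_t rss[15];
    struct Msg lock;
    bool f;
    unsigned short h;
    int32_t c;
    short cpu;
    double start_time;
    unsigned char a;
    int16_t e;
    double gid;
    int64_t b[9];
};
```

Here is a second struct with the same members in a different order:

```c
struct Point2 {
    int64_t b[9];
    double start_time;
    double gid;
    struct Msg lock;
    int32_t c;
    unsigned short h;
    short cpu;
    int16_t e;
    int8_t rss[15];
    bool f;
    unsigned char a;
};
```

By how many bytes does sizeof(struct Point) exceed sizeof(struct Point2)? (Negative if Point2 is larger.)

Msg: @0: state [1B, align 1] → 1; +1 pad (align 2); @2: prio [2B, align 2] → 4; @4: pid [4B, align 4] → 8; @8: uid [4B, align 4] → 12; size 12, align 4
@0: rss [15B, align 1] → 15
+1 pad (align 4)
@16: lock [12B, align 4] → 28
@28: f [1B, align 1] → 29
+1 pad (align 2)
@30: h [2B, align 2] → 32
@32: c [4B, align 4] → 36
@36: cpu [2B, align 2] → 38
+2 pad (align 8)
@40: start_time [8B, align 8] → 48
@48: a [1B, align 1] → 49
+1 pad (align 2)
@50: e [2B, align 2] → 52
+4 pad (align 8)
@56: gid [8B, align 8] → 64
@64: b [72B, align 8] → 136
size 136, align 8
— Point2 —
@0: b [72B, align 8] → 72
@72: start_time [8B, align 8] → 80
@80: gid [8B, align 8] → 88
@88: lock [12B, align 4] → 100
@100: c [4B, align 4] → 104
@104: h [2B, align 2] → 106
@106: cpu [2B, align 2] → 108
@108: e [2B, align 2] → 110
@110: rss [15B, align 1] → 125
@125: f [1B, align 1] → 126
@126: a [1B, align 1] → 127
+1 tail pad (align 8)
size 128, align 8
136 − 128 = 8

8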